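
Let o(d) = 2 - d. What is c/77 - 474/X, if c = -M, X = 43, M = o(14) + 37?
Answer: -37573/3311 ≈ -11.348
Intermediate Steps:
M = 25 (M = (2 - 1*14) + 37 = (2 - 14) + 37 = -12 + 37 = 25)
c = -25 (c = -1*25 = -25)
c/77 - 474/X = -25/77 - 474/43 = -37573/3311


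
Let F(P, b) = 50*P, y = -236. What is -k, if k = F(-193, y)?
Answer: 9650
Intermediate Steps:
k = -9650 (k = 50*(-193) = -9650)
-k = -1*(-9650) = 9650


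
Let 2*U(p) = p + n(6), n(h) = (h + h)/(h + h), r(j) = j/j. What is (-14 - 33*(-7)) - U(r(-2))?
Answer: 216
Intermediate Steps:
r(j) = 1
n(h) = 1 (n(h) = (2*h)/((2*h)) = (2*h)*(1/(2*h)) = 1)
U(p) = ½ + p/2 (U(p) = (p + 1)/2 = (1 + p)/2 = ½ + p/2)
(-14 - 33*(-7)) - U(r(-2)) = (-14 - 33*(-7)) - (½ + (½)*1) = (-14 + 231) - (½ + ½) = 217 - 1*1 = 217 - 1 = 216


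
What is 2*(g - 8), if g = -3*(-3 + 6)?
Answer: -34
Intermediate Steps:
g = -9 (g = -3*3 = -9)
2*(g - 8) = 2*(-9 - 8) = 2*(-17) = -34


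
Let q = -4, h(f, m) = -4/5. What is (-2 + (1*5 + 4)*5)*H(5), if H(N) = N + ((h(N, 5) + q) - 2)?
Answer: -387/5 ≈ -77.400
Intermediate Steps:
h(f, m) = -⅘ (h(f, m) = -4*⅕ = -⅘)
H(N) = -34/5 + N (H(N) = N + ((-⅘ - 4) - 2) = N + (-24/5 - 2) = N - 34/5 = -34/5 + N)
(-2 + (1*5 + 4)*5)*H(5) = (-2 + (1*5 + 4)*5)*(-34/5 + 5) = (-2 + (5 + 4)*5)*(-9/5) = (-2 + 9*5)*(-9/5) = (-2 + 45)*(-9/5) = 43*(-9/5) = -387/5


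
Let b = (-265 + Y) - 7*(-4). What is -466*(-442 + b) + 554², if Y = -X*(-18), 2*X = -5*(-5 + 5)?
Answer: 623330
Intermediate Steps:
X = 0 (X = (-5*(-5 + 5))/2 = (-5*0)/2 = (½)*0 = 0)
Y = 0 (Y = -0*(-18) = -1*0 = 0)
b = -237 (b = (-265 + 0) - 7*(-4) = -265 + 28 = -237)
-466*(-442 + b) + 554² = -466*(-442 - 237) + 554² = -466*(-679) + 306916 = 316414 + 306916 = 623330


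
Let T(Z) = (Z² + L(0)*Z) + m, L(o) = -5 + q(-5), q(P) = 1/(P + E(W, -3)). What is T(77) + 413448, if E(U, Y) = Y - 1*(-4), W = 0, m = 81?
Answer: 1676215/4 ≈ 4.1905e+5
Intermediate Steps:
E(U, Y) = 4 + Y (E(U, Y) = Y + 4 = 4 + Y)
q(P) = 1/(1 + P) (q(P) = 1/(P + (4 - 3)) = 1/(P + 1) = 1/(1 + P))
L(o) = -21/4 (L(o) = -5 + 1/(1 - 5) = -5 + 1/(-4) = -5 - ¼ = -21/4)
T(Z) = 81 + Z² - 21*Z/4 (T(Z) = (Z² - 21*Z/4) + 81 = 81 + Z² - 21*Z/4)
T(77) + 413448 = (81 + 77² - 21/4*77) + 413448 = (81 + 5929 - 1617/4) + 413448 = 22423/4 + 413448 = 1676215/4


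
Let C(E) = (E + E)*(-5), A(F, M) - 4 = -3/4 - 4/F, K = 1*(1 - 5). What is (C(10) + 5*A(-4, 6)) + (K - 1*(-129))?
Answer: 185/4 ≈ 46.250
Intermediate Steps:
K = -4 (K = 1*(-4) = -4)
A(F, M) = 13/4 - 4/F (A(F, M) = 4 + (-3/4 - 4/F) = 13/4 - 4/F)
C(E) = -10*E (C(E) = (2*E)*(-5) = -10*E)
(C(10) + 5*A(-4, 6)) + (K - 1*(-129)) = (-10*10 + 5*(13/4 - 4/(-4))) + (-4 - 1*(-129)) = (-100 + 5*(13/4 - 4*(-1/4))) + (-4 + 129) = (-100 + 5*(13/4 + 1)) + 125 = (-100 + 5*(17/4)) + 125 = (-100 + 85/4) + 125 = -315/4 + 125 = 185/4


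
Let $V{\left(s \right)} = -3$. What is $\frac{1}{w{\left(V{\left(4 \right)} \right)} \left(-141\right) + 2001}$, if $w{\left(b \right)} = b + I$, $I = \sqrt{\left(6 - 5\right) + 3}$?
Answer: $\frac{1}{2142} \approx 0.00046685$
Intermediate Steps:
$I = 2$ ($I = \sqrt{\left(6 - 5\right) + 3} = \sqrt{1 + 3} = \sqrt{4} = 2$)
$w{\left(b \right)} = 2 + b$ ($w{\left(b \right)} = b + 2 = 2 + b$)
$\frac{1}{w{\left(V{\left(4 \right)} \right)} \left(-141\right) + 2001} = \frac{1}{\left(2 - 3\right) \left(-141\right) + 2001} = \frac{1}{\left(-1\right) \left(-141\right) + 2001} = \frac{1}{141 + 2001} = \frac{1}{2142}$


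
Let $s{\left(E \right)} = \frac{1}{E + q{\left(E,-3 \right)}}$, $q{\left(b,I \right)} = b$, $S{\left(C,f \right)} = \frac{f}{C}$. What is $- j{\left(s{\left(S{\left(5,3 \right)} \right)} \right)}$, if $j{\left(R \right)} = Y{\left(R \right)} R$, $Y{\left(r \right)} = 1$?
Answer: $- \frac{5}{6} \approx -0.83333$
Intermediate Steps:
$s{\left(E \right)} = \frac{1}{2 E}$ ($s{\left(E \right)} = \frac{1}{E + E} = \frac{1}{2 E}$)
$j{\left(R \right)} = R$ ($j{\left(R \right)} = 1 R = R$)
$- j{\left(s{\left(S{\left(5,3 \right)} \right)} \right)} = - \frac{1}{2 \cdot \frac{3}{5}} = - \frac{5}{2 \cdot 3} = \left(-1\right) \frac{5}{6} = - \frac{5}{6}$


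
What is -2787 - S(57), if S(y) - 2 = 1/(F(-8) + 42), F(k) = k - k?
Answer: -117139/42 ≈ -2789.0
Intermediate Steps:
F(k) = 0
S(y) = 85/42 (S(y) = 2 + 1/(0 + 42) = 2 + 1/42 = 85/42)
-2787 - S(57) = -2787 - 1*85/42 = -2787 - 85/42 = -117139/42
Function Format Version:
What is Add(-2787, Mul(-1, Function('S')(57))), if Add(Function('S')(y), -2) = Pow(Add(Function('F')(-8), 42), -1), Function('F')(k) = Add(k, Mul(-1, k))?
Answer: Rational(-117139, 42) ≈ -2789.0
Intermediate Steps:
Function('F')(k) = 0
Function('S')(y) = Rational(85, 42) (Function('S')(y) = Add(2, Pow(Add(0, 42), -1)) = Add(2, Pow(42, -1)) = Add(2, Rational(1, 42)) = Rational(85, 42))
Add(-2787, Mul(-1, Function('S')(57))) = Add(-2787, Mul(-1, Rational(85, 42))) = Add(-2787, Rational(-85, 42)) = Rational(-117139, 42)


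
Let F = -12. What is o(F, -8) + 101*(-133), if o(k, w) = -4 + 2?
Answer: -13435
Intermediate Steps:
o(k, w) = -2
o(F, -8) + 101*(-133) = -2 + 101*(-133) = -2 - 13433 = -13435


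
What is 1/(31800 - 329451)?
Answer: -1/297651 ≈ -3.3596e-6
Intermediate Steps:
1/(31800 - 329451) = 1/(-297651) = -1/297651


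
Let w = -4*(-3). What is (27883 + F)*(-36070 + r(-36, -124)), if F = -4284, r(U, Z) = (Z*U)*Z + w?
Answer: -13913828806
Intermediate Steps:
w = 12
r(U, Z) = 12 + U*Z² (r(U, Z) = (Z*U)*Z + 12 = (U*Z)*Z + 12 = U*Z² + 12 = 12 + U*Z²)
(27883 + F)*(-36070 + r(-36, -124)) = (27883 - 4284)*(-36070 + (12 - 36*(-124)²)) = 23599*(-36070 + (12 - 36*15376)) = 23599*(-36070 + (12 - 553536)) = 23599*(-36070 - 553524) = 23599*(-589594) = -13913828806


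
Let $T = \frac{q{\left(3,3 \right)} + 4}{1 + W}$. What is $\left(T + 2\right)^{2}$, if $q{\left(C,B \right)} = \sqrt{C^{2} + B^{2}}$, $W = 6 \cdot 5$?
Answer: $\frac{4374}{961} + \frac{396 \sqrt{2}}{961} \approx 5.1343$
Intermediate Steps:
$W = 30$
$q{\left(C,B \right)} = \sqrt{B^{2} + C^{2}}$
$T = \frac{4}{31} + \frac{3 \sqrt{2}}{31}$ ($T = \frac{\sqrt{3^{2} + 3^{2}} + 4}{1 + 30} = \frac{\sqrt{9 + 9} + 4}{31} = \left(\sqrt{18} + 4\right) \frac{1}{31} = \left(3 \sqrt{2} + 4\right) \frac{1}{31} = \left(4 + 3 \sqrt{2}\right) \frac{1}{31} = \frac{4}{31} + \frac{3 \sqrt{2}}{31} \approx 0.26589$)
$\left(T + 2\right)^{2} = \left(\left(\frac{4}{31} + \frac{3 \sqrt{2}}{31}\right) + 2\right)^{2} = \left(\frac{66}{31} + \frac{3 \sqrt{2}}{31}\right)^{2}$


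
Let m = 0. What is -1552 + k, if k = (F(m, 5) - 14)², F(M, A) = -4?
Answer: -1228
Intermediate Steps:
k = 324 (k = (-4 - 14)² = (-18)² = 324)
-1552 + k = -1552 + 324 = -1228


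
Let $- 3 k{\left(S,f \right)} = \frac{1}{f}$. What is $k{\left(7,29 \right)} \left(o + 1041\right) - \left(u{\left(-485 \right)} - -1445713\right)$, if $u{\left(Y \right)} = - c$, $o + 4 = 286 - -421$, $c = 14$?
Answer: $- \frac{125777557}{87} \approx -1.4457 \cdot 10^{6}$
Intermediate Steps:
$k{\left(S,f \right)} = - \frac{1}{3 f}$
$o = 703$ ($o = -4 + \left(286 - -421\right) = -4 + \left(286 + 421\right) = -4 + 707 = 703$)
$u{\left(Y \right)} = -14$ ($u{\left(Y \right)} = \left(-1\right) 14 = -14$)
$k{\left(7,29 \right)} \left(o + 1041\right) - \left(u{\left(-485 \right)} - -1445713\right) = - \frac{1}{3 \cdot 29} \left(703 + 1041\right) - \left(-14 - -1445713\right) = \left(- \frac{1}{3}\right) \frac{1}{29} \cdot 1744 - \left(-14 + 1445713\right) = \left(- \frac{1}{87}\right) 1744 - 1445699 = - \frac{1744}{87} - 1445699 = - \frac{125777557}{87}$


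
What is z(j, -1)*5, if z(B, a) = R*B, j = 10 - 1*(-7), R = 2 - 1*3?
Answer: -85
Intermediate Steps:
R = -1 (R = 2 - 3 = -1)
j = 17 (j = 10 + 7 = 17)
z(B, a) = -B
z(j, -1)*5 = -1*17*5 = -17*5 = -85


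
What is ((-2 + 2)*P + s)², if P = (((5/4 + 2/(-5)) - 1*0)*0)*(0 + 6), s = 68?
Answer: 4624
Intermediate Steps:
P = 0 (P = (((5*(¼) + 2*(-⅕)) + 0)*0)*6 = (((5/4 - ⅖) + 0)*0)*6 = ((17/20 + 0)*0)*6 = ((17/20)*0)*6 = 0*6 = 0)
((-2 + 2)*P + s)² = ((-2 + 2)*0 + 68)² = (0*0 + 68)² = (0 + 68)² = 68² = 4624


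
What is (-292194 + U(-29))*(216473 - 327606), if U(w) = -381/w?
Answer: 941657136585/29 ≈ 3.2471e+10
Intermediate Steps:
(-292194 + U(-29))*(216473 - 327606) = (-292194 - 381/(-29))*(216473 - 327606) = (-292194 - 381*(-1/29))*(-111133) = (-292194 + 381/29)*(-111133) = -8473245/29*(-111133) = 941657136585/29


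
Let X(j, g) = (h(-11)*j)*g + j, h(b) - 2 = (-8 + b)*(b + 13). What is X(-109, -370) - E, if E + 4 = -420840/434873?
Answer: -631428652065/434873 ≈ -1.4520e+6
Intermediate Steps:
h(b) = 2 + (-8 + b)*(13 + b) (h(b) = 2 + (-8 + b)*(b + 13) = 2 + (-8 + b)*(13 + b))
X(j, g) = j - 36*g*j (X(j, g) = ((-102 + (-11)**2 + 5*(-11))*j)*g + j = ((-102 + 121 - 55)*j)*g + j = (-36*j)*g + j = -36*g*j + j = j - 36*g*j)
E = -2160332/434873 (E = -4 - 420840/434873 = -2160332/434873 ≈ -4.9677)
X(-109, -370) - E = -109*(1 - 36*(-370)) - 1*(-2160332/434873) = -109*(1 + 13320) + 2160332/434873 = -109*13321 + 2160332/434873 = -1451989 + 2160332/434873 = -631428652065/434873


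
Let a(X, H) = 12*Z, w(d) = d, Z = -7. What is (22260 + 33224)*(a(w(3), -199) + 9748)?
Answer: 536197376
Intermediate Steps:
a(X, H) = -84 (a(X, H) = 12*(-7) = -84)
(22260 + 33224)*(a(w(3), -199) + 9748) = (22260 + 33224)*(-84 + 9748) = 55484*9664 = 536197376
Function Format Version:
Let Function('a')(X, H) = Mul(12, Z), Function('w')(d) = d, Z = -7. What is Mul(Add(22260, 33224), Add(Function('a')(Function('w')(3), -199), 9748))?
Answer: 536197376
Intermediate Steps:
Function('a')(X, H) = -84 (Function('a')(X, H) = Mul(12, -7) = -84)
Mul(Add(22260, 33224), Add(Function('a')(Function('w')(3), -199), 9748)) = Mul(Add(22260, 33224), Add(-84, 9748)) = Mul(55484, 9664) = 536197376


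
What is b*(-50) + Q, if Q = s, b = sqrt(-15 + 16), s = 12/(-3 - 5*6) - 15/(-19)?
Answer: -10361/209 ≈ -49.574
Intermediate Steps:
s = 89/209 (s = 12/(-3 - 30) - 15*(-1/19) = 12/(-33) + 15/19 = 12*(-1/33) + 15/19 = -4/11 + 15/19 = 89/209 ≈ 0.42584)
b = 1 (b = sqrt(1) = 1)
Q = 89/209 ≈ 0.42584
b*(-50) + Q = 1*(-50) + 89/209 = -50 + 89/209 = -10361/209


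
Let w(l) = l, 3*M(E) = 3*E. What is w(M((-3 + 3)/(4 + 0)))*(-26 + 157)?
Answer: 0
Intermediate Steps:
M(E) = E (M(E) = (3*E)/3 = E)
w(M((-3 + 3)/(4 + 0)))*(-26 + 157) = ((-3 + 3)/(4 + 0))*(-26 + 157) = (0/4)*131 = (0*(¼))*131 = 0*131 = 0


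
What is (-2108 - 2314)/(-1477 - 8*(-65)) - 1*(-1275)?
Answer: 37109/29 ≈ 1279.6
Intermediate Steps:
(-2108 - 2314)/(-1477 - 8*(-65)) - 1*(-1275) = -4422/(-1477 + 520) + 1275 = -4422/(-957) + 1275 = -4422*(-1/957) + 1275 = 134/29 + 1275 = 37109/29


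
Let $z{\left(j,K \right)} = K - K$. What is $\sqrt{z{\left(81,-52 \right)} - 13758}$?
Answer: $i \sqrt{13758} \approx 117.29 i$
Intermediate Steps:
$z{\left(j,K \right)} = 0$
$\sqrt{z{\left(81,-52 \right)} - 13758} = \sqrt{0 - 13758} = \sqrt{-13758} = i \sqrt{13758}$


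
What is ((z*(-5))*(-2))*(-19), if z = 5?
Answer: -950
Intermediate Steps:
((z*(-5))*(-2))*(-19) = ((5*(-5))*(-2))*(-19) = -25*(-2)*(-19) = 50*(-19) = -950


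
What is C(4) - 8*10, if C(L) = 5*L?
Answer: -60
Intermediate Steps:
C(4) - 8*10 = 5*4 - 8*10 = 20 - 80 = -60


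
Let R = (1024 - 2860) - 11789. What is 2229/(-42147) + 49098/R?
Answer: -699901177/191417625 ≈ -3.6564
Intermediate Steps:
R = -13625 (R = -1836 - 11789 = -13625)
2229/(-42147) + 49098/R = 2229/(-42147) + 49098/(-13625) = 2229*(-1/42147) + 49098*(-1/13625) = -743/14049 - 49098/13625 = -699901177/191417625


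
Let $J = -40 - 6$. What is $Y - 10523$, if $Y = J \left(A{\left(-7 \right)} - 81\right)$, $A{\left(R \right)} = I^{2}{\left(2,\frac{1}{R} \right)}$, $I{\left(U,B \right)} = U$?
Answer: $-6981$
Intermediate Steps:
$A{\left(R \right)} = 4$ ($A{\left(R \right)} = 2^{2} = 4$)
$J = -46$ ($J = -40 - 6 = -46$)
$Y = 3542$ ($Y = - 46 \left(4 - 81\right) = \left(-46\right) \left(-77\right) = 3542$)
$Y - 10523 = 3542 - 10523 = -6981$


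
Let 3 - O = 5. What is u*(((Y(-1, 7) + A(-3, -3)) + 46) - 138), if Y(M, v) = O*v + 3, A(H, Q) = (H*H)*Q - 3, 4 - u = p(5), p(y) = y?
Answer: 133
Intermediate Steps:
O = -2 (O = 3 - 1*5 = 3 - 5 = -2)
u = -1 (u = 4 - 1*5 = 4 - 5 = -1)
A(H, Q) = -3 + Q*H² (A(H, Q) = H²*Q - 3 = Q*H² - 3 = -3 + Q*H²)
Y(M, v) = 3 - 2*v (Y(M, v) = -2*v + 3 = 3 - 2*v)
u*(((Y(-1, 7) + A(-3, -3)) + 46) - 138) = -((((3 - 2*7) + (-3 - 3*(-3)²)) + 46) - 138) = -((((3 - 14) + (-3 - 3*9)) + 46) - 138) = -(((-11 + (-3 - 27)) + 46) - 138) = -(((-11 - 30) + 46) - 138) = -((-41 + 46) - 138) = -(5 - 138) = -1*(-133) = 133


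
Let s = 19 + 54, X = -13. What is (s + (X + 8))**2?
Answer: 4624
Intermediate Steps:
s = 73
(s + (X + 8))**2 = (73 + (-13 + 8))**2 = (73 - 5)**2 = 68**2 = 4624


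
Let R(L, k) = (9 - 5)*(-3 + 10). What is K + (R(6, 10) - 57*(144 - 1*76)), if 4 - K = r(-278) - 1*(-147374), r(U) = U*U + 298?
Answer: -228800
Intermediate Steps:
r(U) = 298 + U² (r(U) = U² + 298 = 298 + U²)
R(L, k) = 28 (R(L, k) = 4*7 = 28)
K = -224952 (K = 4 - ((298 + (-278)²) - 1*(-147374)) = 4 - ((298 + 77284) + 147374) = 4 - (77582 + 147374) = 4 - 1*224956 = 4 - 224956 = -224952)
K + (R(6, 10) - 57*(144 - 1*76)) = -224952 + (28 - 57*(144 - 1*76)) = -224952 + (28 - 57*(144 - 76)) = -224952 + (28 - 57*68) = -224952 + (28 - 3876) = -224952 - 3848 = -228800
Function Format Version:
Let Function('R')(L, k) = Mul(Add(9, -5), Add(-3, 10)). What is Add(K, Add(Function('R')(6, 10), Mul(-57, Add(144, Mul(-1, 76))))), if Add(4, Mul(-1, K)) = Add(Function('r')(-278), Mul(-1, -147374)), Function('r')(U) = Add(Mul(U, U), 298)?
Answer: -228800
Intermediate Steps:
Function('r')(U) = Add(298, Pow(U, 2)) (Function('r')(U) = Add(Pow(U, 2), 298) = Add(298, Pow(U, 2)))
Function('R')(L, k) = 28 (Function('R')(L, k) = Mul(4, 7) = 28)
K = -224952 (K = Add(4, Mul(-1, Add(Add(298, Pow(-278, 2)), Mul(-1, -147374)))) = Add(4, Mul(-1, Add(Add(298, 77284), 147374))) = Add(4, Mul(-1, Add(77582, 147374))) = Add(4, Mul(-1, 224956)) = Add(4, -224956) = -224952)
Add(K, Add(Function('R')(6, 10), Mul(-57, Add(144, Mul(-1, 76))))) = Add(-224952, Add(28, Mul(-57, Add(144, Mul(-1, 76))))) = Add(-224952, Add(28, Mul(-57, Add(144, -76)))) = Add(-224952, Add(28, Mul(-57, 68))) = Add(-224952, Add(28, -3876)) = Add(-224952, -3848) = -228800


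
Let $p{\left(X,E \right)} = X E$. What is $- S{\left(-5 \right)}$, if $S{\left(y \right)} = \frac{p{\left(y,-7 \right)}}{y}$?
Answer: $7$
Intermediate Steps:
$p{\left(X,E \right)} = E X$
$S{\left(y \right)} = -7$ ($S{\left(y \right)} = \frac{\left(-7\right) y}{y} = -7$)
$- S{\left(-5 \right)} = \left(-1\right) \left(-7\right) = 7$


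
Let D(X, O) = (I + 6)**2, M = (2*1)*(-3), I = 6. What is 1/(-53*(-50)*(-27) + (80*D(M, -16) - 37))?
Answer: -1/60067 ≈ -1.6648e-5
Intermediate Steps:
M = -6 (M = 2*(-3) = -6)
D(X, O) = 144 (D(X, O) = (6 + 6)**2 = 12**2 = 144)
1/(-53*(-50)*(-27) + (80*D(M, -16) - 37)) = 1/(-53*(-50)*(-27) + (80*144 - 37)) = 1/(2650*(-27) + (11520 - 37)) = 1/(-71550 + 11483) = 1/(-60067) = -1/60067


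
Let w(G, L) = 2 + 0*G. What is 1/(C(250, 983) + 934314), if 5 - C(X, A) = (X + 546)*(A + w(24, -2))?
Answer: 1/150259 ≈ 6.6552e-6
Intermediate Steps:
w(G, L) = 2 (w(G, L) = 2 + 0 = 2)
C(X, A) = 5 - (2 + A)*(546 + X) (C(X, A) = 5 - (X + 546)*(A + 2) = 5 - (546 + X)*(2 + A) = 5 - (2 + A)*(546 + X))
1/(C(250, 983) + 934314) = 1/((-1087 - 546*983 - 2*250 - 1*983*250) + 934314) = 1/((-1087 - 536718 - 500 - 245750) + 934314) = 1/(-784055 + 934314) = 1/150259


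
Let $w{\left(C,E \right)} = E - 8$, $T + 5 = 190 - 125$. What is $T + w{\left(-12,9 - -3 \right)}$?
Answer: $64$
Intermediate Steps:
$T = 60$ ($T = -5 + \left(190 - 125\right) = -5 + 65 = 60$)
$w{\left(C,E \right)} = -8 + E$
$T + w{\left(-12,9 - -3 \right)} = 60 + \left(-8 + \left(9 - -3\right)\right) = 60 + \left(-8 + \left(9 + 3\right)\right) = 60 + \left(-8 + 12\right) = 60 + 4 = 64$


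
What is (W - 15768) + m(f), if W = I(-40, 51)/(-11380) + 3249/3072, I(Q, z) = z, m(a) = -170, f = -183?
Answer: -46428788561/2913280 ≈ -15937.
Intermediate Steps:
W = 3068079/2913280 (W = 51/(-11380) + 3249/3072 = 51*(-1/11380) + 3249*(1/3072) = -51/11380 + 1083/1024 = 3068079/2913280 ≈ 1.0531)
(W - 15768) + m(f) = (3068079/2913280 - 15768) - 170 = -45933530961/2913280 - 170 = -46428788561/2913280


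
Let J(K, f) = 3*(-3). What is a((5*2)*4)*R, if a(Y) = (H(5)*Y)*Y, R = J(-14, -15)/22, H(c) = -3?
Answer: 21600/11 ≈ 1963.6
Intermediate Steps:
J(K, f) = -9
R = -9/22 ≈ -0.40909
a(Y) = -3*Y² (a(Y) = (-3*Y)*Y = -3*Y²)
a((5*2)*4)*R = -3*((5*2)*4)²*(-9/22) = -3*(10*4)²*(-9/22) = -3*40²*(-9/22) = -3*1600*(-9/22) = -4800*(-9/22) = 21600/11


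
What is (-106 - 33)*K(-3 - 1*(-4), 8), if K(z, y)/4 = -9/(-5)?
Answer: -5004/5 ≈ -1000.8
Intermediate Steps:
K(z, y) = 36/5 (K(z, y) = 4*(-9/(-5)) = 4*(-9*(-⅕)) = 4*(9/5) = 36/5)
(-106 - 33)*K(-3 - 1*(-4), 8) = (-106 - 33)*(36/5) = -139*36/5 = -5004/5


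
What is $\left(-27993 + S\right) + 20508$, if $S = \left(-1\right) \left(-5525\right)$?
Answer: $-1960$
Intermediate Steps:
$S = 5525$
$\left(-27993 + S\right) + 20508 = \left(-27993 + 5525\right) + 20508 = -22468 + 20508 = -1960$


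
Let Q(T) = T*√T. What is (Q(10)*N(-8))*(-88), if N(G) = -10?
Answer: 8800*√10 ≈ 27828.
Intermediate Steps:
Q(T) = T^(3/2)
(Q(10)*N(-8))*(-88) = (10^(3/2)*(-10))*(-88) = ((10*√10)*(-10))*(-88) = -100*√10*(-88) = 8800*√10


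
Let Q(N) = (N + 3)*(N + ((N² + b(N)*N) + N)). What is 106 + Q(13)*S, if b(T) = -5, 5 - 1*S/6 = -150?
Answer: 1934506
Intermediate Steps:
S = 930 (S = 30 - 6*(-150) = 30 + 900 = 930)
Q(N) = (3 + N)*(N² - 3*N) (Q(N) = (N + 3)*(N + ((N² - 5*N) + N)) = (3 + N)*(N + (N² - 4*N)) = (3 + N)*(N² - 3*N))
106 + Q(13)*S = 106 + (13*(-9 + 13²))*930 = 106 + (13*(-9 + 169))*930 = 106 + (13*160)*930 = 106 + 2080*930 = 106 + 1934400 = 1934506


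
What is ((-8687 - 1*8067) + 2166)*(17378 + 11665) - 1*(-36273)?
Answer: -423643011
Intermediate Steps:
((-8687 - 1*8067) + 2166)*(17378 + 11665) - 1*(-36273) = ((-8687 - 8067) + 2166)*29043 + 36273 = (-16754 + 2166)*29043 + 36273 = -14588*29043 + 36273 = -423679284 + 36273 = -423643011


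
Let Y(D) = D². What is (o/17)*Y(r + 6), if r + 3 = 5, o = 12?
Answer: 768/17 ≈ 45.176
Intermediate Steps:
r = 2 (r = -3 + 5 = 2)
(o/17)*Y(r + 6) = (12/17)*(2 + 6)² = (12*(1/17))*8² = (12/17)*64 = 768/17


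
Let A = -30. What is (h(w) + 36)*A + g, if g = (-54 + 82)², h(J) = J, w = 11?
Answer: -626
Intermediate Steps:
g = 784 (g = 28² = 784)
(h(w) + 36)*A + g = (11 + 36)*(-30) + 784 = 47*(-30) + 784 = -1410 + 784 = -626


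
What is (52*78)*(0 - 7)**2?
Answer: 198744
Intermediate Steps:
(52*78)*(0 - 7)**2 = 4056*(-7)**2 = 4056*49 = 198744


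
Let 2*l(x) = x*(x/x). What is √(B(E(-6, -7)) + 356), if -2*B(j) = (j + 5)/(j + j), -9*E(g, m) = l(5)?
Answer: √1441/2 ≈ 18.980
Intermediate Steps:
l(x) = x/2 (l(x) = (x*(x/x))/2 = (x*1)/2 = x/2)
E(g, m) = -5/18
B(j) = -(5 + j)/(4*j) (B(j) = -(j + 5)/(2*(j + j)) = -(5 + j)/(2*(2*j)) = -(5 + j)*1/(2*j)/2 = -(5 + j)/(4*j))
√(B(E(-6, -7)) + 356) = √((-5 - 1*(-5/18))/(4*(-5/18)) + 356) = √((¼)*(-18/5)*(-5 + 5/18) + 356) = √((¼)*(-18/5)*(-85/18) + 356) = √(17/4 + 356) = √(1441/4) = √1441/2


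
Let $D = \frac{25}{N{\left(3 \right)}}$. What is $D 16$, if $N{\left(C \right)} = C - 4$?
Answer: $-400$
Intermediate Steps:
$N{\left(C \right)} = -4 + C$
$D = -25$ ($D = \frac{25}{-4 + 3} = \frac{25}{-1} = 25 \left(-1\right) = -25$)
$D 16 = \left(-25\right) 16 = -400$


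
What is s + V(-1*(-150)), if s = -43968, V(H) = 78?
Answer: -43890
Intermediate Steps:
s + V(-1*(-150)) = -43968 + 78 = -43890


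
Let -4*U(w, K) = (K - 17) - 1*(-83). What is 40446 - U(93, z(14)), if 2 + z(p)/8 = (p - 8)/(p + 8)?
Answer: 890099/22 ≈ 40459.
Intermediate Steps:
z(p) = -16 + 8*(-8 + p)/(8 + p) (z(p) = -16 + 8*((p - 8)/(p + 8)) = -16 + 8*((-8 + p)/(8 + p)) = -16 + 8*(-8 + p)/(8 + p))
U(w, K) = -33/2 - K/4 (U(w, K) = -((K - 17) - 1*(-83))/4 = -((-17 + K) + 83)/4 = -(66 + K)/4 = -33/2 - K/4)
40446 - U(93, z(14)) = 40446 - (-33/2 - 2*(-24 - 1*14)/(8 + 14)) = 40446 - (-33/2 - 2*(-24 - 14)/22) = 40446 - (-33/2 - 2*(-38)/22) = 40446 - (-33/2 - ¼*(-152/11)) = 40446 - (-33/2 + 38/11) = 40446 - 1*(-287/22) = 40446 + 287/22 = 890099/22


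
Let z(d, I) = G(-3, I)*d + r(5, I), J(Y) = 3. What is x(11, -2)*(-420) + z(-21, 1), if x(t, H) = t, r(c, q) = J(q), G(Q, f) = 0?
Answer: -4617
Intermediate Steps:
r(c, q) = 3
z(d, I) = 3 (z(d, I) = 0*d + 3 = 0 + 3 = 3)
x(11, -2)*(-420) + z(-21, 1) = 11*(-420) + 3 = -4620 + 3 = -4617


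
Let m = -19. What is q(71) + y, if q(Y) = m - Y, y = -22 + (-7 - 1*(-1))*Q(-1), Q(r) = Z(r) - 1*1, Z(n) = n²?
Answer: -112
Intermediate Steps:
Q(r) = -1 + r² (Q(r) = r² - 1*1 = r² - 1 = -1 + r²)
y = -22 (y = -22 + (-7 - 1*(-1))*(-1 + (-1)²) = -22 + (-7 + 1)*(-1 + 1) = -22 - 6*0 = -22 + 0 = -22)
q(Y) = -19 - Y
q(71) + y = (-19 - 1*71) - 22 = (-19 - 71) - 22 = -90 - 22 = -112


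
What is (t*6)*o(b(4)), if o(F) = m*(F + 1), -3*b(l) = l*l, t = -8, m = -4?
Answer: -832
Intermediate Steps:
b(l) = -l**2/3 (b(l) = -l*l/3 = -l**2/3)
o(F) = -4 - 4*F (o(F) = -4*(F + 1) = -4*(1 + F) = -4 - 4*F)
(t*6)*o(b(4)) = (-8*6)*(-4 - (-4)*4**2/3) = -48*(-4 - (-4)*16/3) = -48*(-4 - 4*(-16/3)) = -48*(-4 + 64/3) = -48*52/3 = -832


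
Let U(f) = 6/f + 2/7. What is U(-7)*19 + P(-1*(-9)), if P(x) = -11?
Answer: -153/7 ≈ -21.857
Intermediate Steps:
U(f) = 2/7 + 6/f (U(f) = 6/f + 2*(⅐) = 6/f + 2/7 = 2/7 + 6/f)
U(-7)*19 + P(-1*(-9)) = (2/7 + 6/(-7))*19 - 11 = (2/7 + 6*(-⅐))*19 - 11 = (2/7 - 6/7)*19 - 11 = -4/7*19 - 11 = -76/7 - 11 = -153/7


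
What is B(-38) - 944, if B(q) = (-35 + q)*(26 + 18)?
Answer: -4156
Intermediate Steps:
B(q) = -1540 + 44*q (B(q) = (-35 + q)*44 = -1540 + 44*q)
B(-38) - 944 = (-1540 + 44*(-38)) - 944 = (-1540 - 1672) - 944 = -3212 - 944 = -4156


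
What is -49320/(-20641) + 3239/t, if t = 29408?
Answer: 1517258759/607010528 ≈ 2.4996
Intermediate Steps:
-49320/(-20641) + 3239/t = -49320/(-20641) + 3239/29408 = -49320*(-1/20641) + 3239*(1/29408) = 49320/20641 + 3239/29408 = 1517258759/607010528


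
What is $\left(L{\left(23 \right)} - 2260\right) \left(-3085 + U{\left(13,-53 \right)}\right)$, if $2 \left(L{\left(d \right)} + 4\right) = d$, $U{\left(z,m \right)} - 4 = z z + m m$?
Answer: $\frac{464015}{2} \approx 2.3201 \cdot 10^{5}$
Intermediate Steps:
$U{\left(z,m \right)} = 4 + m^{2} + z^{2}$ ($U{\left(z,m \right)} = 4 + \left(z z + m m\right) = 4 + \left(z^{2} + m^{2}\right) = 4 + \left(m^{2} + z^{2}\right) = 4 + m^{2} + z^{2}$)
$L{\left(d \right)} = -4 + \frac{d}{2}$
$\left(L{\left(23 \right)} - 2260\right) \left(-3085 + U{\left(13,-53 \right)}\right) = \left(\left(-4 + \frac{1}{2} \cdot 23\right) - 2260\right) \left(-3085 + \left(4 + \left(-53\right)^{2} + 13^{2}\right)\right) = \left(\left(-4 + \frac{23}{2}\right) - 2260\right) \left(-3085 + \left(4 + 2809 + 169\right)\right) = \left(\frac{15}{2} - 2260\right) \left(-3085 + 2982\right) = \left(- \frac{4505}{2}\right) \left(-103\right) = \frac{464015}{2}$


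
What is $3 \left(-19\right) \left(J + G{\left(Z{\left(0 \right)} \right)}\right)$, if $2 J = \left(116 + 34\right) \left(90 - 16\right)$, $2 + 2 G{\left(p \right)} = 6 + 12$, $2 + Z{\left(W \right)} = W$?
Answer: $-316806$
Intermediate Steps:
$Z{\left(W \right)} = -2 + W$
$G{\left(p \right)} = 8$ ($G{\left(p \right)} = -1 + \frac{6 + 12}{2} = -1 + \frac{1}{2} \cdot 18 = -1 + 9 = 8$)
$J = 5550$ ($J = \frac{\left(116 + 34\right) \left(90 - 16\right)}{2} = \frac{150 \cdot 74}{2} = \frac{1}{2} \cdot 11100 = 5550$)
$3 \left(-19\right) \left(J + G{\left(Z{\left(0 \right)} \right)}\right) = 3 \left(-19\right) \left(5550 + 8\right) = \left(-57\right) 5558 = -316806$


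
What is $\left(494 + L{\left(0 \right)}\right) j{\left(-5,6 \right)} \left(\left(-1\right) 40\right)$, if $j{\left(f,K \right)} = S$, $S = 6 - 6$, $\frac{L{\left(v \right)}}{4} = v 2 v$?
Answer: $0$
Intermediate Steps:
$L{\left(v \right)} = 8 v^{2}$ ($L{\left(v \right)} = 4 v 2 v = 4 \cdot 2 v v = 4 \cdot 2 v^{2} = 8 v^{2}$)
$S = 0$ ($S = 6 - 6 = 0$)
$j{\left(f,K \right)} = 0$
$\left(494 + L{\left(0 \right)}\right) j{\left(-5,6 \right)} \left(\left(-1\right) 40\right) = \left(494 + 8 \cdot 0^{2}\right) 0 \left(\left(-1\right) 40\right) = \left(494 + 8 \cdot 0\right) 0 \left(-40\right) = \left(494 + 0\right) 0 = 494 \cdot 0 = 0$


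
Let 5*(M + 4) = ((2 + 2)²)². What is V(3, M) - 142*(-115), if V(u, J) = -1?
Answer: 16329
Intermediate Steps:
M = 236/5 (M = -4 + ((2 + 2)²)²/5 = -4 + (4²)²/5 = -4 + (⅕)*16² = -4 + (⅕)*256 = -4 + 256/5 = 236/5 ≈ 47.200)
V(3, M) - 142*(-115) = -1 - 142*(-115) = -1 + 16330 = 16329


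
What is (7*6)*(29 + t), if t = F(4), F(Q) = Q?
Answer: 1386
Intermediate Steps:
t = 4
(7*6)*(29 + t) = (7*6)*(29 + 4) = 42*33 = 1386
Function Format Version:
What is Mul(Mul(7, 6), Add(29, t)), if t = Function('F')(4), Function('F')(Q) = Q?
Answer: 1386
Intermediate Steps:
t = 4
Mul(Mul(7, 6), Add(29, t)) = Mul(Mul(7, 6), Add(29, 4)) = Mul(42, 33) = 1386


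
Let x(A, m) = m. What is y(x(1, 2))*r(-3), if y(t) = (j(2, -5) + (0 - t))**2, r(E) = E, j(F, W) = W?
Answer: -147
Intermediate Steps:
y(t) = (-5 - t)**2 (y(t) = (-5 + (0 - t))**2 = (-5 - t)**2)
y(x(1, 2))*r(-3) = (5 + 2)**2*(-3) = 7**2*(-3) = 49*(-3) = -147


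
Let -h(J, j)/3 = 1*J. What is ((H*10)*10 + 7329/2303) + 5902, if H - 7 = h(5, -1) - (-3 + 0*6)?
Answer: 1778305/329 ≈ 5405.2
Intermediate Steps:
h(J, j) = -3*J
H = -5 (H = 7 + (-3*5 - (-3 + 0*6)) = 7 + (-15 - (-3 + 0)) = 7 + (-15 - 1*(-3)) = 7 + (-15 + 3) = 7 - 12 = -5)
((H*10)*10 + 7329/2303) + 5902 = (-5*10*10 + 7329/2303) + 5902 = (-50*10 + 7329*(1/2303)) + 5902 = (-500 + 1047/329) + 5902 = -163453/329 + 5902 = 1778305/329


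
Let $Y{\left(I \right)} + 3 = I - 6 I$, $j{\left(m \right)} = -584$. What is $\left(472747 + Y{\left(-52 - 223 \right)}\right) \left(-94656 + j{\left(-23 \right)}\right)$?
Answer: $-45155093560$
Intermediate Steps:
$Y{\left(I \right)} = -3 - 5 I$ ($Y{\left(I \right)} = -3 + \left(I - 6 I\right) = -3 - 5 I$)
$\left(472747 + Y{\left(-52 - 223 \right)}\right) \left(-94656 + j{\left(-23 \right)}\right) = \left(472747 - \left(3 + 5 \left(-52 - 223\right)\right)\right) \left(-94656 - 584\right) = \left(472747 - -1372\right) \left(-95240\right) = \left(472747 + \left(-3 + 1375\right)\right) \left(-95240\right) = \left(472747 + 1372\right) \left(-95240\right) = 474119 \left(-95240\right) = -45155093560$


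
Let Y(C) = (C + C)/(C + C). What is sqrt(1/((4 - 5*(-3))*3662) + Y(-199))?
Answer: 9*sqrt(59767502)/69578 ≈ 1.0000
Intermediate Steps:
Y(C) = 1 (Y(C) = (2*C)/((2*C)) = (2*C)*(1/(2*C)) = 1)
sqrt(1/((4 - 5*(-3))*3662) + Y(-199)) = sqrt(1/((4 - 5*(-3))*3662) + 1) = sqrt(1/((4 + 15)*3662) + 1) = sqrt(1/(19*3662) + 1) = sqrt(1/69578 + 1) = sqrt(69579/69578) = 9*sqrt(59767502)/69578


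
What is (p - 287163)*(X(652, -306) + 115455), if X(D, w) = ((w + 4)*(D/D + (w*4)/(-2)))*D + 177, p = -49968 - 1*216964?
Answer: 66816387799400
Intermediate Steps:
p = -266932 (p = -49968 - 216964 = -266932)
X(D, w) = 177 + D*(1 - 2*w)*(4 + w) (X(D, w) = ((4 + w)*(1 + (4*w)*(-1/2)))*D + 177 = ((4 + w)*(1 - 2*w))*D + 177 = ((1 - 2*w)*(4 + w))*D + 177 = D*(1 - 2*w)*(4 + w) + 177 = 177 + D*(1 - 2*w)*(4 + w))
(p - 287163)*(X(652, -306) + 115455) = (-266932 - 287163)*((177 + 4*652 - 7*652*(-306) - 2*652*(-306)**2) + 115455) = -554095*((177 + 2608 + 1396584 - 2*652*93636) + 115455) = -554095*((177 + 2608 + 1396584 - 122101344) + 115455) = -554095*(-120701975 + 115455) = -554095*(-120586520) = 66816387799400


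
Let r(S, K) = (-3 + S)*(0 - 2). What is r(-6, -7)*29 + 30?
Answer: 552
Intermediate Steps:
r(S, K) = 6 - 2*S (r(S, K) = (-3 + S)*(-2) = 6 - 2*S)
r(-6, -7)*29 + 30 = (6 - 2*(-6))*29 + 30 = (6 + 12)*29 + 30 = 18*29 + 30 = 522 + 30 = 552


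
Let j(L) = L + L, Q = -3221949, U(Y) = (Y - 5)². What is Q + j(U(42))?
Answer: -3219211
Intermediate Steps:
U(Y) = (-5 + Y)²
j(L) = 2*L
Q + j(U(42)) = -3221949 + 2*(-5 + 42)² = -3221949 + 2*37² = -3221949 + 2*1369 = -3221949 + 2738 = -3219211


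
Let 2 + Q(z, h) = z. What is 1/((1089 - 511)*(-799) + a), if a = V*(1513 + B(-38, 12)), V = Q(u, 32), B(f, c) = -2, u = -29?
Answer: -1/508663 ≈ -1.9659e-6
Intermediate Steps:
Q(z, h) = -2 + z
V = -31 (V = -2 - 29 = -31)
a = -46841 (a = -31*(1513 - 2) = -31*1511 = -46841)
1/((1089 - 511)*(-799) + a) = 1/((1089 - 511)*(-799) - 46841) = 1/(578*(-799) - 46841) = 1/(-461822 - 46841) = 1/(-508663) = -1/508663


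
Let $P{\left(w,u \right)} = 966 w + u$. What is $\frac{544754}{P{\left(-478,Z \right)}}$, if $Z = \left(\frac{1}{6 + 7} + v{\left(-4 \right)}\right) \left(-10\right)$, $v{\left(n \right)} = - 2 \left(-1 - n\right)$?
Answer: $- \frac{505843}{428711} \approx -1.1799$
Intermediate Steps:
$v{\left(n \right)} = 2 + 2 n$
$Z = \frac{770}{13}$ ($Z = \left(\frac{1}{6 + 7} + \left(2 + 2 \left(-4\right)\right)\right) \left(-10\right) = \left(\frac{1}{13} + \left(2 - 8\right)\right) \left(-10\right) = \left(\frac{1}{13} - 6\right) \left(-10\right) = \left(- \frac{77}{13}\right) \left(-10\right) = \frac{770}{13} \approx 59.231$)
$P{\left(w,u \right)} = u + 966 w$
$\frac{544754}{P{\left(-478,Z \right)}} = \frac{544754}{\frac{770}{13} + 966 \left(-478\right)} = \frac{544754}{\frac{770}{13} - 461748} = \frac{544754}{- \frac{6001954}{13}} = 544754 \left(- \frac{13}{6001954}\right) = - \frac{505843}{428711}$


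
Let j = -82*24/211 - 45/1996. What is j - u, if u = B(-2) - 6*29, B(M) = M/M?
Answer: 68922365/421156 ≈ 163.65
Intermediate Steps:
B(M) = 1
u = -173 (u = 1 - 6*29 = 1 - 174 = -173)
j = -3937623/421156 (j = -1968*1/211 - 45*1/1996 = -1968/211 - 45/1996 = -3937623/421156 ≈ -9.3496)
j - u = -3937623/421156 - 1*(-173) = -3937623/421156 + 173 = 68922365/421156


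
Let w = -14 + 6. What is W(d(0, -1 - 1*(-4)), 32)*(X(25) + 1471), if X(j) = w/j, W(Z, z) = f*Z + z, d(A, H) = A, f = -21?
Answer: 1176544/25 ≈ 47062.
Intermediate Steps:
w = -8
W(Z, z) = z - 21*Z (W(Z, z) = -21*Z + z = z - 21*Z)
X(j) = -8/j
W(d(0, -1 - 1*(-4)), 32)*(X(25) + 1471) = (32 - 21*0)*(-8/25 + 1471) = (32 + 0)*(-8*1/25 + 1471) = 32*(-8/25 + 1471) = 32*(36767/25) = 1176544/25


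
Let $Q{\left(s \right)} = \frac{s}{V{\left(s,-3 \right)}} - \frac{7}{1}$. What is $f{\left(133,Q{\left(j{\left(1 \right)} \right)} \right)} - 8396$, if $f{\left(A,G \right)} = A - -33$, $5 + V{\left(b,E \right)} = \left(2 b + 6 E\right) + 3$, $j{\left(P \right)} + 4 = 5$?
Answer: $-8230$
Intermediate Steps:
$j{\left(P \right)} = 1$ ($j{\left(P \right)} = -4 + 5 = 1$)
$V{\left(b,E \right)} = -2 + 2 b + 6 E$ ($V{\left(b,E \right)} = -5 + \left(\left(2 b + 6 E\right) + 3\right) = -5 + \left(3 + 2 b + 6 E\right) = -2 + 2 b + 6 E$)
$Q{\left(s \right)} = -7 + \frac{s}{-20 + 2 s}$ ($Q{\left(s \right)} = \frac{s}{-2 + 2 s + 6 \left(-3\right)} - \frac{7}{1} = \frac{s}{-2 + 2 s - 18} - 7 = \frac{s}{-20 + 2 s} - 7 = -7 + \frac{s}{-20 + 2 s}$)
$f{\left(A,G \right)} = 33 + A$ ($f{\left(A,G \right)} = A + 33 = 33 + A$)
$f{\left(133,Q{\left(j{\left(1 \right)} \right)} \right)} - 8396 = \left(33 + 133\right) - 8396 = 166 - 8396 = -8230$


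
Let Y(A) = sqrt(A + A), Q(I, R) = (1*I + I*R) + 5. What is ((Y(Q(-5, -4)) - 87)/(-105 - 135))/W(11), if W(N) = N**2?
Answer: 29/9680 - sqrt(10)/14520 ≈ 0.0027781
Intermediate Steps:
Q(I, R) = 5 + I + I*R (Q(I, R) = (I + I*R) + 5 = 5 + I + I*R)
Y(A) = sqrt(2)*sqrt(A) (Y(A) = sqrt(2*A) = sqrt(2)*sqrt(A))
((Y(Q(-5, -4)) - 87)/(-105 - 135))/W(11) = ((sqrt(2)*sqrt(5 - 5 - 5*(-4)) - 87)/(-105 - 135))/(11**2) = ((sqrt(2)*sqrt(5 - 5 + 20) - 87)/(-240))/121 = ((sqrt(2)*sqrt(20) - 87)*(-1/240))*(1/121) = ((sqrt(2)*(2*sqrt(5)) - 87)*(-1/240))*(1/121) = ((2*sqrt(10) - 87)*(-1/240))*(1/121) = ((-87 + 2*sqrt(10))*(-1/240))*(1/121) = (29/80 - sqrt(10)/120)*(1/121) = 29/9680 - sqrt(10)/14520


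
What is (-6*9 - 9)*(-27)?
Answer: 1701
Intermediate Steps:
(-6*9 - 9)*(-27) = (-54 - 9)*(-27) = -63*(-27) = 1701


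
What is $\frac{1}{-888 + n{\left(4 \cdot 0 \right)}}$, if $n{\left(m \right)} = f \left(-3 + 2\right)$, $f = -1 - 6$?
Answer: $- \frac{1}{881} \approx -0.0011351$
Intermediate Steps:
$f = -7$ ($f = -1 - 6 = -7$)
$n{\left(m \right)} = 7$ ($n{\left(m \right)} = - 7 \left(-3 + 2\right) = \left(-7\right) \left(-1\right) = 7$)
$\frac{1}{-888 + n{\left(4 \cdot 0 \right)}} = \frac{1}{-888 + 7} = \frac{1}{-881} = - \frac{1}{881}$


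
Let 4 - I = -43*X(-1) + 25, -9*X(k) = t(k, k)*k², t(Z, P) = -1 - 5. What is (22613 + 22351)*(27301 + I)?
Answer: 1227906888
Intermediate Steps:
t(Z, P) = -6
X(k) = 2*k²/3 (X(k) = -(-2)*k²/3 = 2*k²/3)
I = 23/3 (I = 4 - (-86*(-1)²/3 + 25) = 4 - (-86/3 + 25) = 4 - 1*(-11/3) = 4 + 11/3 = 23/3 ≈ 7.6667)
(22613 + 22351)*(27301 + I) = (22613 + 22351)*(27301 + 23/3) = 44964*(81926/3) = 1227906888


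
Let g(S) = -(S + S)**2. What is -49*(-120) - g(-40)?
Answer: 12280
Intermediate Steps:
g(S) = -4*S**2 (g(S) = -(2*S)**2 = -4*S**2)
-49*(-120) - g(-40) = -49*(-120) - (-4)*(-40)**2 = 5880 - (-4)*1600 = 5880 - 1*(-6400) = 5880 + 6400 = 12280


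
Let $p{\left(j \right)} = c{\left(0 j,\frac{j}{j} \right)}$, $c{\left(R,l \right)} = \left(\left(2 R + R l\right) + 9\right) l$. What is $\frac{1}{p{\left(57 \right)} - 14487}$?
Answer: $- \frac{1}{14478} \approx -6.907 \cdot 10^{-5}$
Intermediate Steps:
$c{\left(R,l \right)} = l \left(9 + 2 R + R l\right)$ ($c{\left(R,l \right)} = \left(9 + 2 R + R l\right) l = l \left(9 + 2 R + R l\right)$)
$p{\left(j \right)} = 9$ ($p{\left(j \right)} = \frac{j}{j} \left(9 + 2 \cdot 0 j + 0 j \frac{j}{j}\right) = 1 \left(9 + 2 \cdot 0 + 0 \cdot 1\right) = 1 \left(9 + 0 + 0\right) = 1 \cdot 9 = 9$)
$\frac{1}{p{\left(57 \right)} - 14487} = \frac{1}{9 - 14487} = \frac{1}{-14478} = - \frac{1}{14478}$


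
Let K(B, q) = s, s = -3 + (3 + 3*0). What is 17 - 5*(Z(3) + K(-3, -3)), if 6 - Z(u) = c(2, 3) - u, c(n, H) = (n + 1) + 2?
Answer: -3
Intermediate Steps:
c(n, H) = 3 + n (c(n, H) = (1 + n) + 2 = 3 + n)
s = 0 (s = -3 + (3 + 0) = -3 + 3 = 0)
Z(u) = 1 + u (Z(u) = 6 - ((3 + 2) - u) = 6 - (5 - u) = 6 + (-5 + u) = 1 + u)
K(B, q) = 0
17 - 5*(Z(3) + K(-3, -3)) = 17 - 5*((1 + 3) + 0) = 17 - 5*(4 + 0) = 17 - 5*4 = 17 - 20 = -3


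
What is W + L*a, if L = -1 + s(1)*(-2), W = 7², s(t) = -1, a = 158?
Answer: 207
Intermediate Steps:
W = 49
L = 1 (L = -1 - 1*(-2) = -1 + 2 = 1)
W + L*a = 49 + 1*158 = 49 + 158 = 207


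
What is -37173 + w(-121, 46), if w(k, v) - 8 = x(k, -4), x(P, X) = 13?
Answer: -37152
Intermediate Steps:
w(k, v) = 21 (w(k, v) = 8 + 13 = 21)
-37173 + w(-121, 46) = -37173 + 21 = -37152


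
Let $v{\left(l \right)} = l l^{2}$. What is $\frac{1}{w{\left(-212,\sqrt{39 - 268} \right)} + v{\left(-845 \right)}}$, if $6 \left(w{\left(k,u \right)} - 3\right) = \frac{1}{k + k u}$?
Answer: $\frac{1272 \left(i - \sqrt{229}\right)}{- 767462627185 i + 767462627184 \sqrt{229}} \approx -1.6574 \cdot 10^{-9} - 2.7105 \cdot 10^{-20} i$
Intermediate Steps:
$v{\left(l \right)} = l^{3}$
$w{\left(k,u \right)} = 3 + \frac{1}{6 \left(k + k u\right)}$
$\frac{1}{w{\left(-212,\sqrt{39 - 268} \right)} + v{\left(-845 \right)}} = \frac{1}{\frac{1 + 18 \left(-212\right) + 18 \left(-212\right) \sqrt{39 - 268}}{6 \left(-212\right) \left(1 + \sqrt{39 - 268}\right)} + \left(-845\right)^{3}} = \frac{1}{\frac{1}{6} \left(- \frac{1}{212}\right) \frac{1}{1 + \sqrt{-229}} \left(1 - 3816 + 18 \left(-212\right) \sqrt{-229}\right) - 603351125} = \frac{1}{\frac{1}{6} \left(- \frac{1}{212}\right) \frac{1}{1 + i \sqrt{229}} \left(1 - 3816 + 18 \left(-212\right) i \sqrt{229}\right) - 603351125} = \frac{1}{\frac{1}{6} \left(- \frac{1}{212}\right) \frac{1}{1 + i \sqrt{229}} \left(1 - 3816 - 3816 i \sqrt{229}\right) - 603351125} = \frac{1}{\frac{1}{6} \left(- \frac{1}{212}\right) \frac{1}{1 + i \sqrt{229}} \left(-3815 - 3816 i \sqrt{229}\right) - 603351125} = \frac{1}{- \frac{-3815 - 3816 i \sqrt{229}}{1272 \left(1 + i \sqrt{229}\right)} - 603351125} = \frac{1}{-603351125 - \frac{-3815 - 3816 i \sqrt{229}}{1272 \left(1 + i \sqrt{229}\right)}}$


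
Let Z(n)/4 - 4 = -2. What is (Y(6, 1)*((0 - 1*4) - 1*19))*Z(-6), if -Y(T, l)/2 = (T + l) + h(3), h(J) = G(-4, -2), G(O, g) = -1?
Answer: 2208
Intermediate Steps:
Z(n) = 8 (Z(n) = 16 + 4*(-2) = 16 - 8 = 8)
h(J) = -1
Y(T, l) = 2 - 2*T - 2*l (Y(T, l) = -2*((T + l) - 1) = -2*(-1 + T + l) = 2 - 2*T - 2*l)
(Y(6, 1)*((0 - 1*4) - 1*19))*Z(-6) = ((2 - 2*6 - 2*1)*((0 - 1*4) - 1*19))*8 = ((2 - 12 - 2)*((0 - 4) - 19))*8 = -12*(-4 - 19)*8 = -12*(-23)*8 = 276*8 = 2208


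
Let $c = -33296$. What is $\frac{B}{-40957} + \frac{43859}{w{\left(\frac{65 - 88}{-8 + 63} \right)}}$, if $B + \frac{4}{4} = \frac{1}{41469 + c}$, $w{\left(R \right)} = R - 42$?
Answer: $- \frac{807478637749169}{780952061813} \approx -1034.0$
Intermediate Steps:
$w{\left(R \right)} = -42 + R$
$B = - \frac{8172}{8173}$ ($B = -1 + \frac{1}{41469 - 33296} = -1 + \frac{1}{8173} = - \frac{8172}{8173} \approx -0.99988$)
$\frac{B}{-40957} + \frac{43859}{w{\left(\frac{65 - 88}{-8 + 63} \right)}} = - \frac{8172}{8173 \left(-40957\right)} + \frac{43859}{-42 + \frac{65 - 88}{-8 + 63}} = \left(- \frac{8172}{8173}\right) \left(- \frac{1}{40957}\right) + \frac{43859}{-42 - \frac{23}{55}} = \frac{8172}{334741561} + \frac{43859}{-42 - \frac{23}{55}} = \frac{8172}{334741561} + \frac{43859}{- \frac{2333}{55}} = \frac{8172}{334741561} + 43859 \left(- \frac{55}{2333}\right) = \frac{8172}{334741561} - \frac{2412245}{2333} = - \frac{807478637749169}{780952061813}$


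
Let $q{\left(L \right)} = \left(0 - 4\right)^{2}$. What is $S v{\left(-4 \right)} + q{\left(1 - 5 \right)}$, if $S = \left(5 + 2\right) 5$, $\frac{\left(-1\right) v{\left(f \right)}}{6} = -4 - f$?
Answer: $16$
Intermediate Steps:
$v{\left(f \right)} = 24 + 6 f$ ($v{\left(f \right)} = - 6 \left(-4 - f\right) = 24 + 6 f$)
$q{\left(L \right)} = 16$ ($q{\left(L \right)} = \left(-4\right)^{2} = 16$)
$S = 35$ ($S = 7 \cdot 5 = 35$)
$S v{\left(-4 \right)} + q{\left(1 - 5 \right)} = 35 \left(24 + 6 \left(-4\right)\right) + 16 = 35 \left(24 - 24\right) + 16 = 35 \cdot 0 + 16 = 0 + 16 = 16$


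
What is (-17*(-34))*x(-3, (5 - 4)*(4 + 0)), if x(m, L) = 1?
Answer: 578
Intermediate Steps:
(-17*(-34))*x(-3, (5 - 4)*(4 + 0)) = -17*(-34)*1 = 578*1 = 578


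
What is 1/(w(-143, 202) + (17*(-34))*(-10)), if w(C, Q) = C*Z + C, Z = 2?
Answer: 1/5351 ≈ 0.00018688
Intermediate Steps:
w(C, Q) = 3*C (w(C, Q) = C*2 + C = 2*C + C = 3*C)
1/(w(-143, 202) + (17*(-34))*(-10)) = 1/(3*(-143) + (17*(-34))*(-10)) = 1/(-429 - 578*(-10)) = 1/(-429 + 5780) = 1/5351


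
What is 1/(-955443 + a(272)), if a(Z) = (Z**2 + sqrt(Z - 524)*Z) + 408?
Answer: -881051/776269508569 - 1632*I*sqrt(7)/776269508569 ≈ -1.135e-6 - 5.5623e-9*I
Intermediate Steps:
a(Z) = 408 + Z**2 + Z*sqrt(-524 + Z) (a(Z) = (Z**2 + sqrt(-524 + Z)*Z) + 408 = (Z**2 + Z*sqrt(-524 + Z)) + 408 = 408 + Z**2 + Z*sqrt(-524 + Z))
1/(-955443 + a(272)) = 1/(-955443 + (408 + 272**2 + 272*sqrt(-524 + 272))) = 1/(-955443 + (408 + 73984 + 272*sqrt(-252))) = 1/(-955443 + (408 + 73984 + 272*(6*I*sqrt(7)))) = 1/(-955443 + (408 + 73984 + 1632*I*sqrt(7))) = 1/(-955443 + (74392 + 1632*I*sqrt(7))) = 1/(-881051 + 1632*I*sqrt(7))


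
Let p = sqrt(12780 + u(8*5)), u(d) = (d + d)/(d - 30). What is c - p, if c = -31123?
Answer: -31123 - 2*sqrt(3197) ≈ -31236.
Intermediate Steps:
u(d) = 2*d/(-30 + d) (u(d) = (2*d)/(-30 + d) = 2*d/(-30 + d))
p = 2*sqrt(3197) (p = sqrt(12780 + 2*(8*5)/(-30 + 8*5)) = sqrt(12780 + 2*40/(-30 + 40)) = sqrt(12780 + 2*40/10) = sqrt(12780 + 2*40*(1/10)) = sqrt(12780 + 8) = sqrt(12788) = 2*sqrt(3197) ≈ 113.08)
c - p = -31123 - 2*sqrt(3197)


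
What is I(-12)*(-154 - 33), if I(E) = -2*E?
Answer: -4488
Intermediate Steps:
I(-12)*(-154 - 33) = (-2*(-12))*(-154 - 33) = 24*(-187) = -4488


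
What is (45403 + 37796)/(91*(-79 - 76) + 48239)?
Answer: 27733/11378 ≈ 2.4374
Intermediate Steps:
(45403 + 37796)/(91*(-79 - 76) + 48239) = 83199/(91*(-155) + 48239) = 83199/(-14105 + 48239) = 83199/34134 = 83199*(1/34134) = 27733/11378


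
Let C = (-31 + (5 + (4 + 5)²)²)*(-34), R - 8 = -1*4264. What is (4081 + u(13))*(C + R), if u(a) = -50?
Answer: -1026558646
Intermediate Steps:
R = -4256 (R = 8 - 1*4264 = 8 - 4264 = -4256)
C = -250410 (C = (-31 + (5 + 9²)²)*(-34) = (-31 + (5 + 81)²)*(-34) = (-31 + 86²)*(-34) = (-31 + 7396)*(-34) = 7365*(-34) = -250410)
(4081 + u(13))*(C + R) = (4081 - 50)*(-250410 - 4256) = 4031*(-254666) = -1026558646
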